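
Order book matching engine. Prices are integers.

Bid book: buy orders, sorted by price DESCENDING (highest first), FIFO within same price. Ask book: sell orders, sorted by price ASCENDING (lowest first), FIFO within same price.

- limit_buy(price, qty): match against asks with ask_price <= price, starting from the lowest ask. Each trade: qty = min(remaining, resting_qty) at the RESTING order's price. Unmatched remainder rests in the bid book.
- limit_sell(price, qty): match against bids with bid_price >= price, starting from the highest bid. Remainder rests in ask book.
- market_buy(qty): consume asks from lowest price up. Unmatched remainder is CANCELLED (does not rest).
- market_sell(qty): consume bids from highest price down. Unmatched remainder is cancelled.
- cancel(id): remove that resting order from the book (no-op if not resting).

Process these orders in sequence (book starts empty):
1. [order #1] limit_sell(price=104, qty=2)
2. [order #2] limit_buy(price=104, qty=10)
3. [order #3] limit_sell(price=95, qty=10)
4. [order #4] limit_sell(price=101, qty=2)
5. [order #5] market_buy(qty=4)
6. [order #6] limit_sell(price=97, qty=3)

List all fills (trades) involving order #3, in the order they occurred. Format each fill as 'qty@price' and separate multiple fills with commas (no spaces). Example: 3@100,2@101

Answer: 8@104,2@95

Derivation:
After op 1 [order #1] limit_sell(price=104, qty=2): fills=none; bids=[-] asks=[#1:2@104]
After op 2 [order #2] limit_buy(price=104, qty=10): fills=#2x#1:2@104; bids=[#2:8@104] asks=[-]
After op 3 [order #3] limit_sell(price=95, qty=10): fills=#2x#3:8@104; bids=[-] asks=[#3:2@95]
After op 4 [order #4] limit_sell(price=101, qty=2): fills=none; bids=[-] asks=[#3:2@95 #4:2@101]
After op 5 [order #5] market_buy(qty=4): fills=#5x#3:2@95 #5x#4:2@101; bids=[-] asks=[-]
After op 6 [order #6] limit_sell(price=97, qty=3): fills=none; bids=[-] asks=[#6:3@97]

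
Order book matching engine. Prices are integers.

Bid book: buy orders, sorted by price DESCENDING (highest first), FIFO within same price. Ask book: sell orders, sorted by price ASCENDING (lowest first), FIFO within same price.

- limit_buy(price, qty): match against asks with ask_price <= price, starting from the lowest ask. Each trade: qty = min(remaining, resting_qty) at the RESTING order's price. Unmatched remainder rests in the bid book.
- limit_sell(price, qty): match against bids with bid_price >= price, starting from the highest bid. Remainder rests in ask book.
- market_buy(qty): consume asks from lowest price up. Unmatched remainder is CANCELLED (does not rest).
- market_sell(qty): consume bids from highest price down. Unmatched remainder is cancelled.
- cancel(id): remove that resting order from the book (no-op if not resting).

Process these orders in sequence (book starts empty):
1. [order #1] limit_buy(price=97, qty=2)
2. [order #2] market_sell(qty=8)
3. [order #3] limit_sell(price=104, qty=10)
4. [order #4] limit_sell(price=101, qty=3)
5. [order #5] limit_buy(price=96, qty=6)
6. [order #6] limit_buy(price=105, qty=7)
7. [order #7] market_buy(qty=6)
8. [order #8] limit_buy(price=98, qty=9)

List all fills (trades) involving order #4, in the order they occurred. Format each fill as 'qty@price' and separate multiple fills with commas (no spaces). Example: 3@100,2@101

After op 1 [order #1] limit_buy(price=97, qty=2): fills=none; bids=[#1:2@97] asks=[-]
After op 2 [order #2] market_sell(qty=8): fills=#1x#2:2@97; bids=[-] asks=[-]
After op 3 [order #3] limit_sell(price=104, qty=10): fills=none; bids=[-] asks=[#3:10@104]
After op 4 [order #4] limit_sell(price=101, qty=3): fills=none; bids=[-] asks=[#4:3@101 #3:10@104]
After op 5 [order #5] limit_buy(price=96, qty=6): fills=none; bids=[#5:6@96] asks=[#4:3@101 #3:10@104]
After op 6 [order #6] limit_buy(price=105, qty=7): fills=#6x#4:3@101 #6x#3:4@104; bids=[#5:6@96] asks=[#3:6@104]
After op 7 [order #7] market_buy(qty=6): fills=#7x#3:6@104; bids=[#5:6@96] asks=[-]
After op 8 [order #8] limit_buy(price=98, qty=9): fills=none; bids=[#8:9@98 #5:6@96] asks=[-]

Answer: 3@101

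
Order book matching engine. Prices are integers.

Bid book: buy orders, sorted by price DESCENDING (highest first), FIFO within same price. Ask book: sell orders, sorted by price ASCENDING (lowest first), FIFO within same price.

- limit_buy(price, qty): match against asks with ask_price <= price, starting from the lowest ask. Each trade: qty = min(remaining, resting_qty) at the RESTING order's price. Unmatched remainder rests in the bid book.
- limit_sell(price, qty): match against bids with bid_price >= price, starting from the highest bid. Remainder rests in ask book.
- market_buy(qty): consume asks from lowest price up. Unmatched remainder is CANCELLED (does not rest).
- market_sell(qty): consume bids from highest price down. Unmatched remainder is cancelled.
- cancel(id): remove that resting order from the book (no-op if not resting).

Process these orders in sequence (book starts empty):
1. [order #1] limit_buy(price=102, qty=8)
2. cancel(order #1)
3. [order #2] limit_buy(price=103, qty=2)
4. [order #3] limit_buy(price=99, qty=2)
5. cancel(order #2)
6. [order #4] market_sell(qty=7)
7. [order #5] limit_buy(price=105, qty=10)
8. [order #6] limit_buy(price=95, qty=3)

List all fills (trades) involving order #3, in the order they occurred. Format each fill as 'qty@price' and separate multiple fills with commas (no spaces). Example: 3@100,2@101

After op 1 [order #1] limit_buy(price=102, qty=8): fills=none; bids=[#1:8@102] asks=[-]
After op 2 cancel(order #1): fills=none; bids=[-] asks=[-]
After op 3 [order #2] limit_buy(price=103, qty=2): fills=none; bids=[#2:2@103] asks=[-]
After op 4 [order #3] limit_buy(price=99, qty=2): fills=none; bids=[#2:2@103 #3:2@99] asks=[-]
After op 5 cancel(order #2): fills=none; bids=[#3:2@99] asks=[-]
After op 6 [order #4] market_sell(qty=7): fills=#3x#4:2@99; bids=[-] asks=[-]
After op 7 [order #5] limit_buy(price=105, qty=10): fills=none; bids=[#5:10@105] asks=[-]
After op 8 [order #6] limit_buy(price=95, qty=3): fills=none; bids=[#5:10@105 #6:3@95] asks=[-]

Answer: 2@99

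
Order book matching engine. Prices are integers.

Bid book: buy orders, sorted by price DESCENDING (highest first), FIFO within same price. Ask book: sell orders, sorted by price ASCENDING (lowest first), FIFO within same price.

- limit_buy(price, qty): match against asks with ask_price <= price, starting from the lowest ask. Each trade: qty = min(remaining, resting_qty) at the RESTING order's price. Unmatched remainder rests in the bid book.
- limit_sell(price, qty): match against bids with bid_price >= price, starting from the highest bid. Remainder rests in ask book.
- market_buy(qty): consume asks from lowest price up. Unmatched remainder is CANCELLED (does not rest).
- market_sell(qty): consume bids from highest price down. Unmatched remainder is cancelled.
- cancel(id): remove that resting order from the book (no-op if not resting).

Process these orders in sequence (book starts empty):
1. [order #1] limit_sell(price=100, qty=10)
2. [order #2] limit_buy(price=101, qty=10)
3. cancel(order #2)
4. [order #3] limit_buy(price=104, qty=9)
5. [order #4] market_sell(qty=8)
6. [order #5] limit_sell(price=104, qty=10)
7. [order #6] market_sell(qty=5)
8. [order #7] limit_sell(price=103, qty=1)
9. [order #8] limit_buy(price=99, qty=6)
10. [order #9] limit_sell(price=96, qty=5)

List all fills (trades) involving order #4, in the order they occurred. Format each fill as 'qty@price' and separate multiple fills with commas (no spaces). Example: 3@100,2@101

After op 1 [order #1] limit_sell(price=100, qty=10): fills=none; bids=[-] asks=[#1:10@100]
After op 2 [order #2] limit_buy(price=101, qty=10): fills=#2x#1:10@100; bids=[-] asks=[-]
After op 3 cancel(order #2): fills=none; bids=[-] asks=[-]
After op 4 [order #3] limit_buy(price=104, qty=9): fills=none; bids=[#3:9@104] asks=[-]
After op 5 [order #4] market_sell(qty=8): fills=#3x#4:8@104; bids=[#3:1@104] asks=[-]
After op 6 [order #5] limit_sell(price=104, qty=10): fills=#3x#5:1@104; bids=[-] asks=[#5:9@104]
After op 7 [order #6] market_sell(qty=5): fills=none; bids=[-] asks=[#5:9@104]
After op 8 [order #7] limit_sell(price=103, qty=1): fills=none; bids=[-] asks=[#7:1@103 #5:9@104]
After op 9 [order #8] limit_buy(price=99, qty=6): fills=none; bids=[#8:6@99] asks=[#7:1@103 #5:9@104]
After op 10 [order #9] limit_sell(price=96, qty=5): fills=#8x#9:5@99; bids=[#8:1@99] asks=[#7:1@103 #5:9@104]

Answer: 8@104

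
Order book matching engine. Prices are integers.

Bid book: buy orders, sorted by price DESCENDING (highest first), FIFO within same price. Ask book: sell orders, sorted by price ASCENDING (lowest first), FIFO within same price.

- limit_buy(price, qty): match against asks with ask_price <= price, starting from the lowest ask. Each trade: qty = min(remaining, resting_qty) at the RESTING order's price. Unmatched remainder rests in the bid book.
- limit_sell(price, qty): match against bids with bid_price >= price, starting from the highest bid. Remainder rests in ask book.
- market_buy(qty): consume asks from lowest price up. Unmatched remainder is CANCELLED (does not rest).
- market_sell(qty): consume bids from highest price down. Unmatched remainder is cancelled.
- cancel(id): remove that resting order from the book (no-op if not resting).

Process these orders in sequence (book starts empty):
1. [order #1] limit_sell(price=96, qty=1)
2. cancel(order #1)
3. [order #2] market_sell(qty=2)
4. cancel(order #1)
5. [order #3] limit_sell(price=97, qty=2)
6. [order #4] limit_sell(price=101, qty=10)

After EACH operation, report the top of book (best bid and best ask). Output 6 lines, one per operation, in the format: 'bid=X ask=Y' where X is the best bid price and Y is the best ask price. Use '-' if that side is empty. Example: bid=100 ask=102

After op 1 [order #1] limit_sell(price=96, qty=1): fills=none; bids=[-] asks=[#1:1@96]
After op 2 cancel(order #1): fills=none; bids=[-] asks=[-]
After op 3 [order #2] market_sell(qty=2): fills=none; bids=[-] asks=[-]
After op 4 cancel(order #1): fills=none; bids=[-] asks=[-]
After op 5 [order #3] limit_sell(price=97, qty=2): fills=none; bids=[-] asks=[#3:2@97]
After op 6 [order #4] limit_sell(price=101, qty=10): fills=none; bids=[-] asks=[#3:2@97 #4:10@101]

Answer: bid=- ask=96
bid=- ask=-
bid=- ask=-
bid=- ask=-
bid=- ask=97
bid=- ask=97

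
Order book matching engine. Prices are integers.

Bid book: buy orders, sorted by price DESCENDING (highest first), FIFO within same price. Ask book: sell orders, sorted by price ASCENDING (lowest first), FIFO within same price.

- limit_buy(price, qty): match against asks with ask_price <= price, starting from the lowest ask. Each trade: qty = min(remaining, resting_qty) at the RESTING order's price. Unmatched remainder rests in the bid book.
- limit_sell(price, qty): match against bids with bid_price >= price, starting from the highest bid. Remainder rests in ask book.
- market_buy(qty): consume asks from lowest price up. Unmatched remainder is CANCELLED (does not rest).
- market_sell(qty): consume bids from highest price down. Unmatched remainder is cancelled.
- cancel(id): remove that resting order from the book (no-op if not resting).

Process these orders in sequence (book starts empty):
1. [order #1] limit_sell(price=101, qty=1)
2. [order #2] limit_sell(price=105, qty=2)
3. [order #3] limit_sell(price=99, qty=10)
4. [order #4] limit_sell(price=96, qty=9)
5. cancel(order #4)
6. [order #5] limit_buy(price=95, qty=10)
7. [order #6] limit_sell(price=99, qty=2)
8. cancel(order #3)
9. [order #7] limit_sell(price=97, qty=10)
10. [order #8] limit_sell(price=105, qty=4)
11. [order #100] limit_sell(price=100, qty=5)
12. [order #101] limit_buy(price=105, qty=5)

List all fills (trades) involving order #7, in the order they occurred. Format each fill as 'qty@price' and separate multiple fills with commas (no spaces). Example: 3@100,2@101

After op 1 [order #1] limit_sell(price=101, qty=1): fills=none; bids=[-] asks=[#1:1@101]
After op 2 [order #2] limit_sell(price=105, qty=2): fills=none; bids=[-] asks=[#1:1@101 #2:2@105]
After op 3 [order #3] limit_sell(price=99, qty=10): fills=none; bids=[-] asks=[#3:10@99 #1:1@101 #2:2@105]
After op 4 [order #4] limit_sell(price=96, qty=9): fills=none; bids=[-] asks=[#4:9@96 #3:10@99 #1:1@101 #2:2@105]
After op 5 cancel(order #4): fills=none; bids=[-] asks=[#3:10@99 #1:1@101 #2:2@105]
After op 6 [order #5] limit_buy(price=95, qty=10): fills=none; bids=[#5:10@95] asks=[#3:10@99 #1:1@101 #2:2@105]
After op 7 [order #6] limit_sell(price=99, qty=2): fills=none; bids=[#5:10@95] asks=[#3:10@99 #6:2@99 #1:1@101 #2:2@105]
After op 8 cancel(order #3): fills=none; bids=[#5:10@95] asks=[#6:2@99 #1:1@101 #2:2@105]
After op 9 [order #7] limit_sell(price=97, qty=10): fills=none; bids=[#5:10@95] asks=[#7:10@97 #6:2@99 #1:1@101 #2:2@105]
After op 10 [order #8] limit_sell(price=105, qty=4): fills=none; bids=[#5:10@95] asks=[#7:10@97 #6:2@99 #1:1@101 #2:2@105 #8:4@105]
After op 11 [order #100] limit_sell(price=100, qty=5): fills=none; bids=[#5:10@95] asks=[#7:10@97 #6:2@99 #100:5@100 #1:1@101 #2:2@105 #8:4@105]
After op 12 [order #101] limit_buy(price=105, qty=5): fills=#101x#7:5@97; bids=[#5:10@95] asks=[#7:5@97 #6:2@99 #100:5@100 #1:1@101 #2:2@105 #8:4@105]

Answer: 5@97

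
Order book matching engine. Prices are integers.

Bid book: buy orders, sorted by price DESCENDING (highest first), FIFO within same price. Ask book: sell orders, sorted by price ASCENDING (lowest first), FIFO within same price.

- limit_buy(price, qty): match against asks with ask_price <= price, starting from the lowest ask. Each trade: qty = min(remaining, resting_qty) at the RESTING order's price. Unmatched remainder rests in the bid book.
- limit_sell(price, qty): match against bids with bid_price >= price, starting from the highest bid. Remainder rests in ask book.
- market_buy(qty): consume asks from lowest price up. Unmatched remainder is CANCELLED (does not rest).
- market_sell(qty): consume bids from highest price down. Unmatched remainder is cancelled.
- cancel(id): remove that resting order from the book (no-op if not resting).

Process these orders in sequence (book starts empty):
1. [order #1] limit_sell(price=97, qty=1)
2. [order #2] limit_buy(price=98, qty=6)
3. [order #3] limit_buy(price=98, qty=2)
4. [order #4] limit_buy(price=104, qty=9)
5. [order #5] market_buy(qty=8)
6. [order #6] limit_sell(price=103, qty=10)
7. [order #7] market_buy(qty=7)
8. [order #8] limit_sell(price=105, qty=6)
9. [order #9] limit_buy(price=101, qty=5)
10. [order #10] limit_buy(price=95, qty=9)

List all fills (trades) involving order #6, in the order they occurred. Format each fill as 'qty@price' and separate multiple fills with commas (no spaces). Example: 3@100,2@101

Answer: 9@104,1@103

Derivation:
After op 1 [order #1] limit_sell(price=97, qty=1): fills=none; bids=[-] asks=[#1:1@97]
After op 2 [order #2] limit_buy(price=98, qty=6): fills=#2x#1:1@97; bids=[#2:5@98] asks=[-]
After op 3 [order #3] limit_buy(price=98, qty=2): fills=none; bids=[#2:5@98 #3:2@98] asks=[-]
After op 4 [order #4] limit_buy(price=104, qty=9): fills=none; bids=[#4:9@104 #2:5@98 #3:2@98] asks=[-]
After op 5 [order #5] market_buy(qty=8): fills=none; bids=[#4:9@104 #2:5@98 #3:2@98] asks=[-]
After op 6 [order #6] limit_sell(price=103, qty=10): fills=#4x#6:9@104; bids=[#2:5@98 #3:2@98] asks=[#6:1@103]
After op 7 [order #7] market_buy(qty=7): fills=#7x#6:1@103; bids=[#2:5@98 #3:2@98] asks=[-]
After op 8 [order #8] limit_sell(price=105, qty=6): fills=none; bids=[#2:5@98 #3:2@98] asks=[#8:6@105]
After op 9 [order #9] limit_buy(price=101, qty=5): fills=none; bids=[#9:5@101 #2:5@98 #3:2@98] asks=[#8:6@105]
After op 10 [order #10] limit_buy(price=95, qty=9): fills=none; bids=[#9:5@101 #2:5@98 #3:2@98 #10:9@95] asks=[#8:6@105]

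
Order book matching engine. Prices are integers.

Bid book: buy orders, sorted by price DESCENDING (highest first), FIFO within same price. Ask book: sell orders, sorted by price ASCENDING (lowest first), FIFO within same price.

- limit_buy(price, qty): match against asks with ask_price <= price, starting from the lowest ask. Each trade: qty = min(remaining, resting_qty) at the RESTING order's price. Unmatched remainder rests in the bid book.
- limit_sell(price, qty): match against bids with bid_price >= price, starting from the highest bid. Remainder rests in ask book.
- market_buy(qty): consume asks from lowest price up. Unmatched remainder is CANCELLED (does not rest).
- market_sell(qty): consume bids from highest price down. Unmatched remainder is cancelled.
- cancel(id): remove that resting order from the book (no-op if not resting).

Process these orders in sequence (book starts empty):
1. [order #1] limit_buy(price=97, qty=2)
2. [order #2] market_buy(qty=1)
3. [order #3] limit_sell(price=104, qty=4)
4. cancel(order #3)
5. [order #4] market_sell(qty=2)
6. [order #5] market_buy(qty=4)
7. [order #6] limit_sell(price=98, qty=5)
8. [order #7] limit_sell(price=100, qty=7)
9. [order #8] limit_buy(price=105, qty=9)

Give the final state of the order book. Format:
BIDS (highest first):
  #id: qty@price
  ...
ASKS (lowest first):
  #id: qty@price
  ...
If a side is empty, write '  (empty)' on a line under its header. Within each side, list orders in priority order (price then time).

After op 1 [order #1] limit_buy(price=97, qty=2): fills=none; bids=[#1:2@97] asks=[-]
After op 2 [order #2] market_buy(qty=1): fills=none; bids=[#1:2@97] asks=[-]
After op 3 [order #3] limit_sell(price=104, qty=4): fills=none; bids=[#1:2@97] asks=[#3:4@104]
After op 4 cancel(order #3): fills=none; bids=[#1:2@97] asks=[-]
After op 5 [order #4] market_sell(qty=2): fills=#1x#4:2@97; bids=[-] asks=[-]
After op 6 [order #5] market_buy(qty=4): fills=none; bids=[-] asks=[-]
After op 7 [order #6] limit_sell(price=98, qty=5): fills=none; bids=[-] asks=[#6:5@98]
After op 8 [order #7] limit_sell(price=100, qty=7): fills=none; bids=[-] asks=[#6:5@98 #7:7@100]
After op 9 [order #8] limit_buy(price=105, qty=9): fills=#8x#6:5@98 #8x#7:4@100; bids=[-] asks=[#7:3@100]

Answer: BIDS (highest first):
  (empty)
ASKS (lowest first):
  #7: 3@100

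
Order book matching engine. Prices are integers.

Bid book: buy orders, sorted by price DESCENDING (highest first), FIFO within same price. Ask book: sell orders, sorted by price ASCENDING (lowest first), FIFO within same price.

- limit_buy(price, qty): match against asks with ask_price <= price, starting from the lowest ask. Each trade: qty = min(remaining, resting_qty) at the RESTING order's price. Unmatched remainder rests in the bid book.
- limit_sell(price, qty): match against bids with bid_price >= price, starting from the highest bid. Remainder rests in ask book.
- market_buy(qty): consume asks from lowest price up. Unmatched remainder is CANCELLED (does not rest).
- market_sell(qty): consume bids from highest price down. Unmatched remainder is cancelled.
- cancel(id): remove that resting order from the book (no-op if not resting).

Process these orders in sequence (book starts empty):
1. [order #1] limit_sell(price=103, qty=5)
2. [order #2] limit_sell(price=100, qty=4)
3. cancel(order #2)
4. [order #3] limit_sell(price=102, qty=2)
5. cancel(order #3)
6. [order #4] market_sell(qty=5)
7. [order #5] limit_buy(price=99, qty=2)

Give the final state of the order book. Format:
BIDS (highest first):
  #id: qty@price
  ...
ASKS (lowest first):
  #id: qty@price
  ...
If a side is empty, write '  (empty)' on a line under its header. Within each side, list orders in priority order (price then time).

Answer: BIDS (highest first):
  #5: 2@99
ASKS (lowest first):
  #1: 5@103

Derivation:
After op 1 [order #1] limit_sell(price=103, qty=5): fills=none; bids=[-] asks=[#1:5@103]
After op 2 [order #2] limit_sell(price=100, qty=4): fills=none; bids=[-] asks=[#2:4@100 #1:5@103]
After op 3 cancel(order #2): fills=none; bids=[-] asks=[#1:5@103]
After op 4 [order #3] limit_sell(price=102, qty=2): fills=none; bids=[-] asks=[#3:2@102 #1:5@103]
After op 5 cancel(order #3): fills=none; bids=[-] asks=[#1:5@103]
After op 6 [order #4] market_sell(qty=5): fills=none; bids=[-] asks=[#1:5@103]
After op 7 [order #5] limit_buy(price=99, qty=2): fills=none; bids=[#5:2@99] asks=[#1:5@103]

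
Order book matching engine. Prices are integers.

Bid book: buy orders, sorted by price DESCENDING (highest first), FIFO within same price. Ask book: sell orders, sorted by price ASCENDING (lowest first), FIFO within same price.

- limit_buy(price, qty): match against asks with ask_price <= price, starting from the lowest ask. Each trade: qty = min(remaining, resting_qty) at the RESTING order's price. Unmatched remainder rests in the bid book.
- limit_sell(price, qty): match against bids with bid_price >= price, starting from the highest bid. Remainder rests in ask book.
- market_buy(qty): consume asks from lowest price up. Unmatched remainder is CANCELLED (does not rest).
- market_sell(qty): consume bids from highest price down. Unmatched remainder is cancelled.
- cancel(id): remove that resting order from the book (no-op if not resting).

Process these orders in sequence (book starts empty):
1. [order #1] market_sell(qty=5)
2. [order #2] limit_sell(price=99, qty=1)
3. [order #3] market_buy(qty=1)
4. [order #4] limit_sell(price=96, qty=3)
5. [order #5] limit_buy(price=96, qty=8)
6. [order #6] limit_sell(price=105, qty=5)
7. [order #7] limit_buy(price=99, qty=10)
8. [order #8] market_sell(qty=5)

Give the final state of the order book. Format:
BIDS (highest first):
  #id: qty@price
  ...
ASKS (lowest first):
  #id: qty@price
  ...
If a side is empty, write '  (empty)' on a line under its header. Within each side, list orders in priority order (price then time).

After op 1 [order #1] market_sell(qty=5): fills=none; bids=[-] asks=[-]
After op 2 [order #2] limit_sell(price=99, qty=1): fills=none; bids=[-] asks=[#2:1@99]
After op 3 [order #3] market_buy(qty=1): fills=#3x#2:1@99; bids=[-] asks=[-]
After op 4 [order #4] limit_sell(price=96, qty=3): fills=none; bids=[-] asks=[#4:3@96]
After op 5 [order #5] limit_buy(price=96, qty=8): fills=#5x#4:3@96; bids=[#5:5@96] asks=[-]
After op 6 [order #6] limit_sell(price=105, qty=5): fills=none; bids=[#5:5@96] asks=[#6:5@105]
After op 7 [order #7] limit_buy(price=99, qty=10): fills=none; bids=[#7:10@99 #5:5@96] asks=[#6:5@105]
After op 8 [order #8] market_sell(qty=5): fills=#7x#8:5@99; bids=[#7:5@99 #5:5@96] asks=[#6:5@105]

Answer: BIDS (highest first):
  #7: 5@99
  #5: 5@96
ASKS (lowest first):
  #6: 5@105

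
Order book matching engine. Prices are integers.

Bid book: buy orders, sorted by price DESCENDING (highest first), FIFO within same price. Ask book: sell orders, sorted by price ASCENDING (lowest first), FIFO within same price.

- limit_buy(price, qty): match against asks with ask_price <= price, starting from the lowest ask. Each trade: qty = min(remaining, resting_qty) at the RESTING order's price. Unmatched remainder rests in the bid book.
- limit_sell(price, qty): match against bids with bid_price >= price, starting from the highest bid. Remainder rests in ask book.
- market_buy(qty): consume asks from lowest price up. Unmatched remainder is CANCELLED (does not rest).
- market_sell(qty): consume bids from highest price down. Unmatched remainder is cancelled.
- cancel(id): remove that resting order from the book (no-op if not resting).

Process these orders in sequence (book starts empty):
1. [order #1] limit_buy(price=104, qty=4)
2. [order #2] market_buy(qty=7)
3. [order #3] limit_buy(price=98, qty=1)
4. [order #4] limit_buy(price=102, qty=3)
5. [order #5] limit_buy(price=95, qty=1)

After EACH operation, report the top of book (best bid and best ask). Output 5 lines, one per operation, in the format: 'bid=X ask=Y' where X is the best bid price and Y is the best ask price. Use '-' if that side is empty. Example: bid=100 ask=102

Answer: bid=104 ask=-
bid=104 ask=-
bid=104 ask=-
bid=104 ask=-
bid=104 ask=-

Derivation:
After op 1 [order #1] limit_buy(price=104, qty=4): fills=none; bids=[#1:4@104] asks=[-]
After op 2 [order #2] market_buy(qty=7): fills=none; bids=[#1:4@104] asks=[-]
After op 3 [order #3] limit_buy(price=98, qty=1): fills=none; bids=[#1:4@104 #3:1@98] asks=[-]
After op 4 [order #4] limit_buy(price=102, qty=3): fills=none; bids=[#1:4@104 #4:3@102 #3:1@98] asks=[-]
After op 5 [order #5] limit_buy(price=95, qty=1): fills=none; bids=[#1:4@104 #4:3@102 #3:1@98 #5:1@95] asks=[-]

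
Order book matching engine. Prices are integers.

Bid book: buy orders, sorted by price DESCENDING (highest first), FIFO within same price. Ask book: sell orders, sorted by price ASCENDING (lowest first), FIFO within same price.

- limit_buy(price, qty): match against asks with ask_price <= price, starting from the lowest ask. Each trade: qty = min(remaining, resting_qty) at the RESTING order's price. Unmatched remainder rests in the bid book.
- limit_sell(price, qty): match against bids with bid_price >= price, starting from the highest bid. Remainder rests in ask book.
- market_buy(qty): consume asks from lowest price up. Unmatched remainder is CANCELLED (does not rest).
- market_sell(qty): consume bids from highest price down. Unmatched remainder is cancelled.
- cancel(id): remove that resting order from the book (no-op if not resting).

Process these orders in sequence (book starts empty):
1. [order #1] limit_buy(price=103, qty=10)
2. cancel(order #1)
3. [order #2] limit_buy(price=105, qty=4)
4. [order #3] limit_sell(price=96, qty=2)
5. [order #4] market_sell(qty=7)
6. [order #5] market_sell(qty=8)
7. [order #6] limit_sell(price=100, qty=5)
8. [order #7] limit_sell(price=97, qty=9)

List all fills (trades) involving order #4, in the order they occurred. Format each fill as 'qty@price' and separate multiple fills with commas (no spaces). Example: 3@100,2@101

After op 1 [order #1] limit_buy(price=103, qty=10): fills=none; bids=[#1:10@103] asks=[-]
After op 2 cancel(order #1): fills=none; bids=[-] asks=[-]
After op 3 [order #2] limit_buy(price=105, qty=4): fills=none; bids=[#2:4@105] asks=[-]
After op 4 [order #3] limit_sell(price=96, qty=2): fills=#2x#3:2@105; bids=[#2:2@105] asks=[-]
After op 5 [order #4] market_sell(qty=7): fills=#2x#4:2@105; bids=[-] asks=[-]
After op 6 [order #5] market_sell(qty=8): fills=none; bids=[-] asks=[-]
After op 7 [order #6] limit_sell(price=100, qty=5): fills=none; bids=[-] asks=[#6:5@100]
After op 8 [order #7] limit_sell(price=97, qty=9): fills=none; bids=[-] asks=[#7:9@97 #6:5@100]

Answer: 2@105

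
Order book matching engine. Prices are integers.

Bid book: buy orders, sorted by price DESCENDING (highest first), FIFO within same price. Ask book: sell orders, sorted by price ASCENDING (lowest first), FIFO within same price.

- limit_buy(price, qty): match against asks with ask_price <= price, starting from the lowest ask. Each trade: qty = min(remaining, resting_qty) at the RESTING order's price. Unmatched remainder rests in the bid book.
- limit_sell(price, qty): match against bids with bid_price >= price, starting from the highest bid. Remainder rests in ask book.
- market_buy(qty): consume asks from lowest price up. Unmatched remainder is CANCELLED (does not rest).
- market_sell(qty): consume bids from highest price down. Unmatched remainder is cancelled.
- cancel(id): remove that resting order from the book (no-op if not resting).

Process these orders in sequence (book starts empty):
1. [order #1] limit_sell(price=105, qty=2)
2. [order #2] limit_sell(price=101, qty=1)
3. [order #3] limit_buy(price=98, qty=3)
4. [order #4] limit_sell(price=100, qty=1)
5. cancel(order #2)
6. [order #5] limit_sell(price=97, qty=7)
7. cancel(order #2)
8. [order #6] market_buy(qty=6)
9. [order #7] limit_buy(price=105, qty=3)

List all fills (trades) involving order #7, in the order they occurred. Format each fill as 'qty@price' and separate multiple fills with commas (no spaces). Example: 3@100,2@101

Answer: 1@105

Derivation:
After op 1 [order #1] limit_sell(price=105, qty=2): fills=none; bids=[-] asks=[#1:2@105]
After op 2 [order #2] limit_sell(price=101, qty=1): fills=none; bids=[-] asks=[#2:1@101 #1:2@105]
After op 3 [order #3] limit_buy(price=98, qty=3): fills=none; bids=[#3:3@98] asks=[#2:1@101 #1:2@105]
After op 4 [order #4] limit_sell(price=100, qty=1): fills=none; bids=[#3:3@98] asks=[#4:1@100 #2:1@101 #1:2@105]
After op 5 cancel(order #2): fills=none; bids=[#3:3@98] asks=[#4:1@100 #1:2@105]
After op 6 [order #5] limit_sell(price=97, qty=7): fills=#3x#5:3@98; bids=[-] asks=[#5:4@97 #4:1@100 #1:2@105]
After op 7 cancel(order #2): fills=none; bids=[-] asks=[#5:4@97 #4:1@100 #1:2@105]
After op 8 [order #6] market_buy(qty=6): fills=#6x#5:4@97 #6x#4:1@100 #6x#1:1@105; bids=[-] asks=[#1:1@105]
After op 9 [order #7] limit_buy(price=105, qty=3): fills=#7x#1:1@105; bids=[#7:2@105] asks=[-]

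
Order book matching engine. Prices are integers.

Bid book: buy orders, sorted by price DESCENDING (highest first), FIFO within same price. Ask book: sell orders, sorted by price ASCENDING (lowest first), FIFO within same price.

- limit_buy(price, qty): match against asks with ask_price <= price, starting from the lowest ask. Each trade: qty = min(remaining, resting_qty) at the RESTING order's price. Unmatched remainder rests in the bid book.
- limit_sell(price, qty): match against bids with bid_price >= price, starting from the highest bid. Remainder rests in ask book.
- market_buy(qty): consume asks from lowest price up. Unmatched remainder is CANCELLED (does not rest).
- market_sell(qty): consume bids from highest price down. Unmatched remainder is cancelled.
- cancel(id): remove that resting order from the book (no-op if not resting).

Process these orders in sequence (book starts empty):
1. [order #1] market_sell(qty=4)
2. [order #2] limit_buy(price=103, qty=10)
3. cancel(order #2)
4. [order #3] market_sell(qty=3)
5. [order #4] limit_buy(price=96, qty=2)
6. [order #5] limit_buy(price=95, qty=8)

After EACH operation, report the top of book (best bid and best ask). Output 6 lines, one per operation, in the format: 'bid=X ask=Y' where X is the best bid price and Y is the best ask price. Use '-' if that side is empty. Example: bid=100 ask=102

After op 1 [order #1] market_sell(qty=4): fills=none; bids=[-] asks=[-]
After op 2 [order #2] limit_buy(price=103, qty=10): fills=none; bids=[#2:10@103] asks=[-]
After op 3 cancel(order #2): fills=none; bids=[-] asks=[-]
After op 4 [order #3] market_sell(qty=3): fills=none; bids=[-] asks=[-]
After op 5 [order #4] limit_buy(price=96, qty=2): fills=none; bids=[#4:2@96] asks=[-]
After op 6 [order #5] limit_buy(price=95, qty=8): fills=none; bids=[#4:2@96 #5:8@95] asks=[-]

Answer: bid=- ask=-
bid=103 ask=-
bid=- ask=-
bid=- ask=-
bid=96 ask=-
bid=96 ask=-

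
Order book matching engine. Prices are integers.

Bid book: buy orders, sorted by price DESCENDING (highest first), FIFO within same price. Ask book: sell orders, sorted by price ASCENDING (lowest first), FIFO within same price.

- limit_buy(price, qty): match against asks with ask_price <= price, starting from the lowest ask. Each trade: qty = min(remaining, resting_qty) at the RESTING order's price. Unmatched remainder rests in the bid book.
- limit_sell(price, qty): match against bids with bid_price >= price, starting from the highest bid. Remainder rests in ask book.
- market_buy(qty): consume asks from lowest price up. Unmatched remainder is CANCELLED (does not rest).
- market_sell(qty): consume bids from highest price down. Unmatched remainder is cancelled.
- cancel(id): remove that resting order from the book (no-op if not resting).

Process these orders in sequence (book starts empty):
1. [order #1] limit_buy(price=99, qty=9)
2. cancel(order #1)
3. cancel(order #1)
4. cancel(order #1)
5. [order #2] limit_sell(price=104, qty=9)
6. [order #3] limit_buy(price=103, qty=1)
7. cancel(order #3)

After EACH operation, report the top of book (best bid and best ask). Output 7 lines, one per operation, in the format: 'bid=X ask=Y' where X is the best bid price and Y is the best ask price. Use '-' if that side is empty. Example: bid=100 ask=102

After op 1 [order #1] limit_buy(price=99, qty=9): fills=none; bids=[#1:9@99] asks=[-]
After op 2 cancel(order #1): fills=none; bids=[-] asks=[-]
After op 3 cancel(order #1): fills=none; bids=[-] asks=[-]
After op 4 cancel(order #1): fills=none; bids=[-] asks=[-]
After op 5 [order #2] limit_sell(price=104, qty=9): fills=none; bids=[-] asks=[#2:9@104]
After op 6 [order #3] limit_buy(price=103, qty=1): fills=none; bids=[#3:1@103] asks=[#2:9@104]
After op 7 cancel(order #3): fills=none; bids=[-] asks=[#2:9@104]

Answer: bid=99 ask=-
bid=- ask=-
bid=- ask=-
bid=- ask=-
bid=- ask=104
bid=103 ask=104
bid=- ask=104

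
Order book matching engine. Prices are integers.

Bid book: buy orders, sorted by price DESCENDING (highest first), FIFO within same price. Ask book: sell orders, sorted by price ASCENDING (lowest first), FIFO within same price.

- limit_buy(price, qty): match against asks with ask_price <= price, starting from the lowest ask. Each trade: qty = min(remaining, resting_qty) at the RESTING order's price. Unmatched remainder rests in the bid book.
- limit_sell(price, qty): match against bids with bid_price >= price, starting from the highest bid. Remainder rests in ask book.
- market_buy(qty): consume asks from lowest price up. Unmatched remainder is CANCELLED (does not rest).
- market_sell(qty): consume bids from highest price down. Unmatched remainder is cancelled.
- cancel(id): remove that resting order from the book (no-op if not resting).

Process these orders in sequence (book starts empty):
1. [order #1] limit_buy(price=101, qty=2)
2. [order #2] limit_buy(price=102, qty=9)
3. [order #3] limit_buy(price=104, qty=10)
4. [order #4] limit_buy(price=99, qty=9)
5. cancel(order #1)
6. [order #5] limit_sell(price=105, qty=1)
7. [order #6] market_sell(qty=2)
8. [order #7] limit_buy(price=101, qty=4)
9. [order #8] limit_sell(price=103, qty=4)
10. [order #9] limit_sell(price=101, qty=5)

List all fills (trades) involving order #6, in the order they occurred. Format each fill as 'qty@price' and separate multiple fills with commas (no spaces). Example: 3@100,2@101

Answer: 2@104

Derivation:
After op 1 [order #1] limit_buy(price=101, qty=2): fills=none; bids=[#1:2@101] asks=[-]
After op 2 [order #2] limit_buy(price=102, qty=9): fills=none; bids=[#2:9@102 #1:2@101] asks=[-]
After op 3 [order #3] limit_buy(price=104, qty=10): fills=none; bids=[#3:10@104 #2:9@102 #1:2@101] asks=[-]
After op 4 [order #4] limit_buy(price=99, qty=9): fills=none; bids=[#3:10@104 #2:9@102 #1:2@101 #4:9@99] asks=[-]
After op 5 cancel(order #1): fills=none; bids=[#3:10@104 #2:9@102 #4:9@99] asks=[-]
After op 6 [order #5] limit_sell(price=105, qty=1): fills=none; bids=[#3:10@104 #2:9@102 #4:9@99] asks=[#5:1@105]
After op 7 [order #6] market_sell(qty=2): fills=#3x#6:2@104; bids=[#3:8@104 #2:9@102 #4:9@99] asks=[#5:1@105]
After op 8 [order #7] limit_buy(price=101, qty=4): fills=none; bids=[#3:8@104 #2:9@102 #7:4@101 #4:9@99] asks=[#5:1@105]
After op 9 [order #8] limit_sell(price=103, qty=4): fills=#3x#8:4@104; bids=[#3:4@104 #2:9@102 #7:4@101 #4:9@99] asks=[#5:1@105]
After op 10 [order #9] limit_sell(price=101, qty=5): fills=#3x#9:4@104 #2x#9:1@102; bids=[#2:8@102 #7:4@101 #4:9@99] asks=[#5:1@105]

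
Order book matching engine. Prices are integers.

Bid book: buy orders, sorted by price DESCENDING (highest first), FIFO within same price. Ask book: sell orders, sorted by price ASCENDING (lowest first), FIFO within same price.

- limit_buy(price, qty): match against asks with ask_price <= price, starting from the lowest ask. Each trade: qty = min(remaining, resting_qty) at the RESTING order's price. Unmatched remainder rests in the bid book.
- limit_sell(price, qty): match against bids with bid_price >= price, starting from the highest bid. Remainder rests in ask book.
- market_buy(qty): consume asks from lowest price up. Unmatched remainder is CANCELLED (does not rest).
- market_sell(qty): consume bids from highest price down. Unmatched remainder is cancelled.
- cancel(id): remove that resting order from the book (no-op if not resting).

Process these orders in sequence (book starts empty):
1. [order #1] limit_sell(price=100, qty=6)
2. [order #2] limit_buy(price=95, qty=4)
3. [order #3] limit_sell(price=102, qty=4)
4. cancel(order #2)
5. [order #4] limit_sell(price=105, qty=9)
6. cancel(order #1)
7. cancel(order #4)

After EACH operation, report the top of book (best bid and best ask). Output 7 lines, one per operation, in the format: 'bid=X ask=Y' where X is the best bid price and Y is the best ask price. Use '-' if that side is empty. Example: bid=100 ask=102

After op 1 [order #1] limit_sell(price=100, qty=6): fills=none; bids=[-] asks=[#1:6@100]
After op 2 [order #2] limit_buy(price=95, qty=4): fills=none; bids=[#2:4@95] asks=[#1:6@100]
After op 3 [order #3] limit_sell(price=102, qty=4): fills=none; bids=[#2:4@95] asks=[#1:6@100 #3:4@102]
After op 4 cancel(order #2): fills=none; bids=[-] asks=[#1:6@100 #3:4@102]
After op 5 [order #4] limit_sell(price=105, qty=9): fills=none; bids=[-] asks=[#1:6@100 #3:4@102 #4:9@105]
After op 6 cancel(order #1): fills=none; bids=[-] asks=[#3:4@102 #4:9@105]
After op 7 cancel(order #4): fills=none; bids=[-] asks=[#3:4@102]

Answer: bid=- ask=100
bid=95 ask=100
bid=95 ask=100
bid=- ask=100
bid=- ask=100
bid=- ask=102
bid=- ask=102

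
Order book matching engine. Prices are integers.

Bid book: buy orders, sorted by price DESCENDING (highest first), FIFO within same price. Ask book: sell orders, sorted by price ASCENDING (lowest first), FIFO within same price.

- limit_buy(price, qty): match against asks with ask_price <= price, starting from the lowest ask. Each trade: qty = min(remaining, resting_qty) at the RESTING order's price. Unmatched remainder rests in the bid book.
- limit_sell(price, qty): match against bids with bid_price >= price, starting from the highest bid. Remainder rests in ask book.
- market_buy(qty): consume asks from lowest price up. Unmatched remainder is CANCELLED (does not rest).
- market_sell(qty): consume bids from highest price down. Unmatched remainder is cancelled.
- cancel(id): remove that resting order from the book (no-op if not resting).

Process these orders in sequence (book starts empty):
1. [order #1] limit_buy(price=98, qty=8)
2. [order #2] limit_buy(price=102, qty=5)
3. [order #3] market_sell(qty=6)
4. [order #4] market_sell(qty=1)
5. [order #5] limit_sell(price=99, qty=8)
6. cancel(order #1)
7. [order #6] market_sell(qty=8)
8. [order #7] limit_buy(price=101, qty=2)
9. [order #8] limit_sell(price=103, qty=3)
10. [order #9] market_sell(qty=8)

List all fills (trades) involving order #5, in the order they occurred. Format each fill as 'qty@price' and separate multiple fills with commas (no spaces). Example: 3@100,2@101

After op 1 [order #1] limit_buy(price=98, qty=8): fills=none; bids=[#1:8@98] asks=[-]
After op 2 [order #2] limit_buy(price=102, qty=5): fills=none; bids=[#2:5@102 #1:8@98] asks=[-]
After op 3 [order #3] market_sell(qty=6): fills=#2x#3:5@102 #1x#3:1@98; bids=[#1:7@98] asks=[-]
After op 4 [order #4] market_sell(qty=1): fills=#1x#4:1@98; bids=[#1:6@98] asks=[-]
After op 5 [order #5] limit_sell(price=99, qty=8): fills=none; bids=[#1:6@98] asks=[#5:8@99]
After op 6 cancel(order #1): fills=none; bids=[-] asks=[#5:8@99]
After op 7 [order #6] market_sell(qty=8): fills=none; bids=[-] asks=[#5:8@99]
After op 8 [order #7] limit_buy(price=101, qty=2): fills=#7x#5:2@99; bids=[-] asks=[#5:6@99]
After op 9 [order #8] limit_sell(price=103, qty=3): fills=none; bids=[-] asks=[#5:6@99 #8:3@103]
After op 10 [order #9] market_sell(qty=8): fills=none; bids=[-] asks=[#5:6@99 #8:3@103]

Answer: 2@99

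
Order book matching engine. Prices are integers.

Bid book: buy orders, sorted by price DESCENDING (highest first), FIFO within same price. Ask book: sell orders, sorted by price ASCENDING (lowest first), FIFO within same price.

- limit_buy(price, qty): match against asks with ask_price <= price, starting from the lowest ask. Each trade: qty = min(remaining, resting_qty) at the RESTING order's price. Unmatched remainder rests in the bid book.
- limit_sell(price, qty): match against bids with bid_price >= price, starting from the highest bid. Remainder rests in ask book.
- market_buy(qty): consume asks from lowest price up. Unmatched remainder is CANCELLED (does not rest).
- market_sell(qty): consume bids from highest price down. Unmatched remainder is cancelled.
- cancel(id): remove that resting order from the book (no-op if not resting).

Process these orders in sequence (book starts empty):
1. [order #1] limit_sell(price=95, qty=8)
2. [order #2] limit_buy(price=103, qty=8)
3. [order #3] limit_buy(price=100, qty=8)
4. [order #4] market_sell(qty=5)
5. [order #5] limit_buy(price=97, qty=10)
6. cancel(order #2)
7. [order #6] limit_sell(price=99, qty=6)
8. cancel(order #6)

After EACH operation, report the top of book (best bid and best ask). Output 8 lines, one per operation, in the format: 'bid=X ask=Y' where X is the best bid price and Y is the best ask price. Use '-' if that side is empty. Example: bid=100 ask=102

Answer: bid=- ask=95
bid=- ask=-
bid=100 ask=-
bid=100 ask=-
bid=100 ask=-
bid=100 ask=-
bid=97 ask=99
bid=97 ask=-

Derivation:
After op 1 [order #1] limit_sell(price=95, qty=8): fills=none; bids=[-] asks=[#1:8@95]
After op 2 [order #2] limit_buy(price=103, qty=8): fills=#2x#1:8@95; bids=[-] asks=[-]
After op 3 [order #3] limit_buy(price=100, qty=8): fills=none; bids=[#3:8@100] asks=[-]
After op 4 [order #4] market_sell(qty=5): fills=#3x#4:5@100; bids=[#3:3@100] asks=[-]
After op 5 [order #5] limit_buy(price=97, qty=10): fills=none; bids=[#3:3@100 #5:10@97] asks=[-]
After op 6 cancel(order #2): fills=none; bids=[#3:3@100 #5:10@97] asks=[-]
After op 7 [order #6] limit_sell(price=99, qty=6): fills=#3x#6:3@100; bids=[#5:10@97] asks=[#6:3@99]
After op 8 cancel(order #6): fills=none; bids=[#5:10@97] asks=[-]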